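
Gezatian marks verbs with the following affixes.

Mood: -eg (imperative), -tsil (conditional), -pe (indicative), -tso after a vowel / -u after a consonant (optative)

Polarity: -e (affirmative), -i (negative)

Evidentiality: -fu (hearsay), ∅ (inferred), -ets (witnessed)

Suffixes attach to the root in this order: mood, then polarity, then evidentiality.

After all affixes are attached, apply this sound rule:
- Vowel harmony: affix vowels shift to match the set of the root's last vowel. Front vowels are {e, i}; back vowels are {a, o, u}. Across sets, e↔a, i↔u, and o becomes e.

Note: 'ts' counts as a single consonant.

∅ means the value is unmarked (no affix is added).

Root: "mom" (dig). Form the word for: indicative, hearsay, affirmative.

mompaafu

Attach mood indicative -pe → mompe.
Attach polarity affirmative -e → mompee.
Attach evidentiality hearsay -fu → mompeefu.
Apply vowel harmony: mompeefu → mompaafu.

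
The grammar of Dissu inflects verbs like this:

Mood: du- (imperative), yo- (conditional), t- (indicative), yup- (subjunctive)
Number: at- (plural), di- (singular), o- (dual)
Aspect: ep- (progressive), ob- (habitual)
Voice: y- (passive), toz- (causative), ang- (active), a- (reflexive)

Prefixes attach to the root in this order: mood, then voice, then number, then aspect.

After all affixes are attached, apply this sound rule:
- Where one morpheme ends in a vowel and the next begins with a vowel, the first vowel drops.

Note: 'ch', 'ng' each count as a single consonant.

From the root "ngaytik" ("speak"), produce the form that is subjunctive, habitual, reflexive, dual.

obayupngaytik

Attach mood subjunctive yup- → yupngaytik.
Attach voice reflexive a- → ayupngaytik.
Attach number dual o- → oayupngaytik.
Attach aspect habitual ob- → oboayupngaytik.
Apply vowel deletion: oboayupngaytik → obayupngaytik.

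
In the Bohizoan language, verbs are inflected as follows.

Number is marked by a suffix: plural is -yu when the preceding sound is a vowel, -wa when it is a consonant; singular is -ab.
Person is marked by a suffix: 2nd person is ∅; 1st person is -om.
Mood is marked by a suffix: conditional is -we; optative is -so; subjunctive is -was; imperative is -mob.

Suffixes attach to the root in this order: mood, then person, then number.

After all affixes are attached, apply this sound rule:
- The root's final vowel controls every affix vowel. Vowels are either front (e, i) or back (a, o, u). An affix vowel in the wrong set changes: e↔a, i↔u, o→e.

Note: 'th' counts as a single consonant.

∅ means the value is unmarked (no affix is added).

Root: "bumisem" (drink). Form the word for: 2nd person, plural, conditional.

bumisemweyi

Attach mood conditional -we → bumisemwe.
person = 2nd person: zero marking, form stays bumisemwe.
Attach number plural -yu (after vowel 'e') → bumisemweyu.
Apply vowel harmony: bumisemweyu → bumisemweyi.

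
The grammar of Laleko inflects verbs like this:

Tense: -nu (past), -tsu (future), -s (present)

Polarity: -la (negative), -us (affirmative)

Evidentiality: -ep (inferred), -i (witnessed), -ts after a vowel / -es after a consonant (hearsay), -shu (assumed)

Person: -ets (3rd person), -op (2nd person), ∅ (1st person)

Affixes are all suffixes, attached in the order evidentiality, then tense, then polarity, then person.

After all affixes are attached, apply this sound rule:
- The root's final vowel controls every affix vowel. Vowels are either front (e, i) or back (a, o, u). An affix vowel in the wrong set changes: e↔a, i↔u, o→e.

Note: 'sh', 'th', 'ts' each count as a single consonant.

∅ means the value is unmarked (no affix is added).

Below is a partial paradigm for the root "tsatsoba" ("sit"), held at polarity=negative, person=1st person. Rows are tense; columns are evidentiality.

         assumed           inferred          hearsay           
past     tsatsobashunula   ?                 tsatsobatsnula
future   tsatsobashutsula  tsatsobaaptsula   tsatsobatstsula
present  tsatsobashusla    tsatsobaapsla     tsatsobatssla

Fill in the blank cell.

Attach evidentiality inferred -ep → tsatsobaep.
Attach tense past -nu → tsatsobaepnu.
Attach polarity negative -la → tsatsobaepnula.
person = 1st person: zero marking, form stays tsatsobaepnula.
Apply vowel harmony: tsatsobaepnula → tsatsobaapnula.

tsatsobaapnula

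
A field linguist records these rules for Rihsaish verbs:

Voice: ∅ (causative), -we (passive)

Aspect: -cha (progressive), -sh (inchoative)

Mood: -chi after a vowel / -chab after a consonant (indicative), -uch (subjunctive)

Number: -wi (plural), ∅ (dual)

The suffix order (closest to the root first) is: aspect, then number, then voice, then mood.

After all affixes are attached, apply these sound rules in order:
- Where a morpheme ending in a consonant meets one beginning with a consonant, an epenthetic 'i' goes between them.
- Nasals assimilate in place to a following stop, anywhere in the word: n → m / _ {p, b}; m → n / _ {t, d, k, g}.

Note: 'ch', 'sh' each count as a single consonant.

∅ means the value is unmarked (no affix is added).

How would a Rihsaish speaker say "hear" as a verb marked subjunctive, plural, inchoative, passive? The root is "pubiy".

pubiyishiwiweuch

Attach aspect inchoative -sh → pubiysh.
Attach number plural -wi → pubiyshwi.
Attach voice passive -we → pubiyshwiwe.
Attach mood subjunctive -uch → pubiyshwiweuch.
Apply epenthesis: pubiyshwiweuch → pubiyishiwiweuch.
Nasal assimilation: no change.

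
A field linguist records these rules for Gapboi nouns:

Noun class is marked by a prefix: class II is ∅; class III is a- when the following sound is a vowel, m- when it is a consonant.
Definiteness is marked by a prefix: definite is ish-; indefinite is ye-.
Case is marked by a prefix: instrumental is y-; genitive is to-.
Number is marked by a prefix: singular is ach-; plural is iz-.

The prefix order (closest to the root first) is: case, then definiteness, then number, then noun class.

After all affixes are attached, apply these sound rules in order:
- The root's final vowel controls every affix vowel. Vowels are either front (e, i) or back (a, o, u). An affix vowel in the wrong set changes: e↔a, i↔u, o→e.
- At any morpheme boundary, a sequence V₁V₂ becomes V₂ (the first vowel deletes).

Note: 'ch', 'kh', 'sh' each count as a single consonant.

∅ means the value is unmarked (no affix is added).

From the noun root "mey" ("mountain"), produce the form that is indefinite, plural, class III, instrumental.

izyeymey

Attach case instrumental y- → ymey.
Attach definiteness indefinite ye- → yeymey.
Attach number plural iz- → izyeymey.
Attach noun class class III a- (before vowel 'i') → aizyeymey.
Apply vowel harmony: aizyeymey → eizyeymey.
Apply vowel deletion: eizyeymey → izyeymey.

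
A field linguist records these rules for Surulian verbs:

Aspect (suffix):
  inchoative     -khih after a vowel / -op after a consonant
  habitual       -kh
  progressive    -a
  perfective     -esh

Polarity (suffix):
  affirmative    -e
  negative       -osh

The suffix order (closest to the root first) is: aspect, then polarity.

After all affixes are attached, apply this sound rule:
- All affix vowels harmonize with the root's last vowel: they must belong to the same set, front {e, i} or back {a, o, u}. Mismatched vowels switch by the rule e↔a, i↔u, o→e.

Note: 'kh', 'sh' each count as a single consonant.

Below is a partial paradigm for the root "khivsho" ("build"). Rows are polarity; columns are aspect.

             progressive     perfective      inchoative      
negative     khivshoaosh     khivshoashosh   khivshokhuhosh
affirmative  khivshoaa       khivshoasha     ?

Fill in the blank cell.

khivshokhuha

Attach aspect inchoative -khih (after vowel 'o') → khivshokhih.
Attach polarity affirmative -e → khivshokhihe.
Apply vowel harmony: khivshokhihe → khivshokhuha.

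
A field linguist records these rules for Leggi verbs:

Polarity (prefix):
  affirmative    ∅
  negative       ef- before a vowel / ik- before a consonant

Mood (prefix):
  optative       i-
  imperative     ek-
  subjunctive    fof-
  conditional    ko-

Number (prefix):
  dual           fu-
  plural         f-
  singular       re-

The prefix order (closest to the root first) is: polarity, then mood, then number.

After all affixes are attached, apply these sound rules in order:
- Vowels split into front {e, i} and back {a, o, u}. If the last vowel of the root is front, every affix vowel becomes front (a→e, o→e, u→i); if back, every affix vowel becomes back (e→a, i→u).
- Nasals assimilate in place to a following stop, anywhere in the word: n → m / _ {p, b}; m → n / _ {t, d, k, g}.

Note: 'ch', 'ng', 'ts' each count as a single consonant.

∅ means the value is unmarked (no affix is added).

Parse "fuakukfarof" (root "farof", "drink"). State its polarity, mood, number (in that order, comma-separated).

Segment: fu-ek-ik-farof.
polarity: ef/ik- → negative.
mood: ek- → imperative.
number: fu- → dual.

negative, imperative, dual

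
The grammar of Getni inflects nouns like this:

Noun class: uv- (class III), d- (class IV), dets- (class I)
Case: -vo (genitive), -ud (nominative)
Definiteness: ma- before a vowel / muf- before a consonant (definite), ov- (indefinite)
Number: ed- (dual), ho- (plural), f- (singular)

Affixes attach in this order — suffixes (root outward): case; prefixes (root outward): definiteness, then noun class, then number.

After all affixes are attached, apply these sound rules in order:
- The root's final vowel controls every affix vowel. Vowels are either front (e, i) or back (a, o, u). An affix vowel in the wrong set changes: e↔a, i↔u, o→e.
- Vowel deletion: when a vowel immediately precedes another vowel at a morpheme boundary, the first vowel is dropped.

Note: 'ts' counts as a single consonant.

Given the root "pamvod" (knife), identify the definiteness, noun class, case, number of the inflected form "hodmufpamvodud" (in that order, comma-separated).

definite, class IV, nominative, plural

Segment: ho-d-muf-pamvod-ud.
definiteness: ma/muf- → definite.
noun class: d- → class IV.
case: -ud → nominative.
number: ho- → plural.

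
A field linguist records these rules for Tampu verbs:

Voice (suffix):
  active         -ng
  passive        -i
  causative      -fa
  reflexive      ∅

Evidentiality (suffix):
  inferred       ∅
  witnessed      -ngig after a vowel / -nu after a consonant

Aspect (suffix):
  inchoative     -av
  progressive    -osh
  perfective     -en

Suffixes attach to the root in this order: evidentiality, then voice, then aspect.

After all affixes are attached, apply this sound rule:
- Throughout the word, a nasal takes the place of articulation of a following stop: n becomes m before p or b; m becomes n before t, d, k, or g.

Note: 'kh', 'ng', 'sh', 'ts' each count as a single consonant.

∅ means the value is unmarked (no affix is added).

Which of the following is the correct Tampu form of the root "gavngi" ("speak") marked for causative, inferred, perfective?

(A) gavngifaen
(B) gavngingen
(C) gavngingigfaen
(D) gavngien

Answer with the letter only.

A

evidentiality = inferred: zero marking, form stays gavngi.
Attach voice causative -fa → gavngifa.
Attach aspect perfective -en → gavngifaen.
Nasal assimilation: no change.
So the correct form is gavngifaen, option (A).
(D) gavngien is wrong: it uses reflexive instead of causative for voice.
(C) gavngingigfaen is wrong: it uses witnessed instead of inferred for evidentiality.
(B) gavngingen is wrong: it uses active instead of causative for voice.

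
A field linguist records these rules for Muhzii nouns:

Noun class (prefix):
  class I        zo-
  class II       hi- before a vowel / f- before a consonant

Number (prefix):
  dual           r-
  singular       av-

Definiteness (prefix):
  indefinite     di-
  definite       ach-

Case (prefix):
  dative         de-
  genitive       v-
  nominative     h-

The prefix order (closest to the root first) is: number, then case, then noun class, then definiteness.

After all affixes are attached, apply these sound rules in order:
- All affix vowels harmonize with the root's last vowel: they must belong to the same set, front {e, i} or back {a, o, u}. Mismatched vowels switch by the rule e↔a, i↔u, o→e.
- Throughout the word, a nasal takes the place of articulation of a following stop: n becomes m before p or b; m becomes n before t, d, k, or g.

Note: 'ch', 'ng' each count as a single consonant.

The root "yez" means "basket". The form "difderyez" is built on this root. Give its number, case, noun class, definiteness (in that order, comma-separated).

dual, dative, class II, indefinite

Segment: di-f-de-r-yez.
number: r- → dual.
case: de- → dative.
noun class: hi/f- → class II.
definiteness: di- → indefinite.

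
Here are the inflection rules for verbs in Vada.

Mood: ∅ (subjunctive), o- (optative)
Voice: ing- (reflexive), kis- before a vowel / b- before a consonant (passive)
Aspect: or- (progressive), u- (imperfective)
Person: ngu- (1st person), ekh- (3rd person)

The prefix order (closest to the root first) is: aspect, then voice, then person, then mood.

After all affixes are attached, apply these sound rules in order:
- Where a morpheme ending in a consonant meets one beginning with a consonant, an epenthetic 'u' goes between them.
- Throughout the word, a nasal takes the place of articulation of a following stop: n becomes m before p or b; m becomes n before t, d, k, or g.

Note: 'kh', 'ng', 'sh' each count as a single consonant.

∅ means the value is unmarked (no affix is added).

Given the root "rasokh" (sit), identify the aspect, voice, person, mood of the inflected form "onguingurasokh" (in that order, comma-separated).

Segment: o-ngu-ing-u-rasokh.
aspect: u- → imperfective.
voice: ing- → reflexive.
person: ngu- → 1st person.
mood: o- → optative.

imperfective, reflexive, 1st person, optative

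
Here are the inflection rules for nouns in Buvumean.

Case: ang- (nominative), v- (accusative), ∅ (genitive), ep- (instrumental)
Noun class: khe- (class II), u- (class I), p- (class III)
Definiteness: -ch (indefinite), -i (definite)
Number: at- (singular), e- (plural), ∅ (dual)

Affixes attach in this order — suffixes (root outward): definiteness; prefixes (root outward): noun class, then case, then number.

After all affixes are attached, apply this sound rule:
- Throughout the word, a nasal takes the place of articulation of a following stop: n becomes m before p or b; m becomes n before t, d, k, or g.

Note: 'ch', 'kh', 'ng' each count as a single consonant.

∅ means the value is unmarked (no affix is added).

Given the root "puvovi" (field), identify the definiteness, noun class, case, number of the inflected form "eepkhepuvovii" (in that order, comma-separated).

definite, class II, instrumental, plural

Segment: e-ep-khe-puvovi-i.
definiteness: -i → definite.
noun class: khe- → class II.
case: ep- → instrumental.
number: e- → plural.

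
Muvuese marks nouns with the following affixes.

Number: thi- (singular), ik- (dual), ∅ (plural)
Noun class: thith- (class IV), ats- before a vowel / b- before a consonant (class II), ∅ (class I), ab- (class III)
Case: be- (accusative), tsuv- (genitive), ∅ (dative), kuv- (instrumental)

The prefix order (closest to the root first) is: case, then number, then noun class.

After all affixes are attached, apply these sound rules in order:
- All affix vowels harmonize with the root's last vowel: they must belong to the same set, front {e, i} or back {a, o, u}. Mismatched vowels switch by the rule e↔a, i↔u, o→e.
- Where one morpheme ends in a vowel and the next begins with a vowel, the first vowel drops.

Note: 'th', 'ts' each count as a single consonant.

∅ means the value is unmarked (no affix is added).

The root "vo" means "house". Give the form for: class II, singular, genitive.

bthutsuvvo

Attach case genitive tsuv- → tsuvvo.
Attach number singular thi- → thitsuvvo.
Attach noun class class II b- (before consonant 'th') → bthitsuvvo.
Apply vowel harmony: bthitsuvvo → bthutsuvvo.
Vowel deletion: no change.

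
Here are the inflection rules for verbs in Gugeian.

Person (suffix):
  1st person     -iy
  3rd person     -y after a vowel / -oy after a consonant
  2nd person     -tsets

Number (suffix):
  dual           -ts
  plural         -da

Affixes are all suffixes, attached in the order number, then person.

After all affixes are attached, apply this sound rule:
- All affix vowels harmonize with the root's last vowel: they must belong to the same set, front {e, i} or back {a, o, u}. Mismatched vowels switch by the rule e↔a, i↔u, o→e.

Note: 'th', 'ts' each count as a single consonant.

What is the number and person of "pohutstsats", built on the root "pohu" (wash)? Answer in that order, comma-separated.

Segment: pohu-ts-tsets.
number: -ts → dual.
person: -tsets → 2nd person.

dual, 2nd person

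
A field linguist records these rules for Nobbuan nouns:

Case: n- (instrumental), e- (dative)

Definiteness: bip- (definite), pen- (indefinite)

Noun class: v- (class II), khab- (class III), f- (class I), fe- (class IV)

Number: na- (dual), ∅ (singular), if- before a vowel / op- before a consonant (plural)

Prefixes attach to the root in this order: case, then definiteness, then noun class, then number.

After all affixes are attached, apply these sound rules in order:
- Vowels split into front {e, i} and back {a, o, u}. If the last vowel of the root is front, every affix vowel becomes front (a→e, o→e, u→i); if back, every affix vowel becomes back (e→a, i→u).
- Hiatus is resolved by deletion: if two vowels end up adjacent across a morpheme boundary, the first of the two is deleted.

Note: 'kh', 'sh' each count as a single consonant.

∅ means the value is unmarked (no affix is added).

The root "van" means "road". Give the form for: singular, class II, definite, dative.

vbupavan

Attach case dative e- → evan.
Attach definiteness definite bip- → bipevan.
Attach noun class class II v- → vbipevan.
number = singular: zero marking, form stays vbipevan.
Apply vowel harmony: vbipevan → vbupavan.
Vowel deletion: no change.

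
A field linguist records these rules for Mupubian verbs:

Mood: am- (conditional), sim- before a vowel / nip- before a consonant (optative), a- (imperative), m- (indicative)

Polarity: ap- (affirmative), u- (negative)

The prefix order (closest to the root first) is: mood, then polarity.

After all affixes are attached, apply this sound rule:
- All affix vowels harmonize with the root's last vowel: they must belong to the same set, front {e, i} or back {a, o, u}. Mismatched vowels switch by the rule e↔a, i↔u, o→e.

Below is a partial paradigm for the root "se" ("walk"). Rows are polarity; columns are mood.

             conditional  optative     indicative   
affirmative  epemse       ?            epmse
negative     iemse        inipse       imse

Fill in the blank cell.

epnipse

Attach mood optative nip- (before consonant 's') → nipse.
Attach polarity affirmative ap- → apnipse.
Apply vowel harmony: apnipse → epnipse.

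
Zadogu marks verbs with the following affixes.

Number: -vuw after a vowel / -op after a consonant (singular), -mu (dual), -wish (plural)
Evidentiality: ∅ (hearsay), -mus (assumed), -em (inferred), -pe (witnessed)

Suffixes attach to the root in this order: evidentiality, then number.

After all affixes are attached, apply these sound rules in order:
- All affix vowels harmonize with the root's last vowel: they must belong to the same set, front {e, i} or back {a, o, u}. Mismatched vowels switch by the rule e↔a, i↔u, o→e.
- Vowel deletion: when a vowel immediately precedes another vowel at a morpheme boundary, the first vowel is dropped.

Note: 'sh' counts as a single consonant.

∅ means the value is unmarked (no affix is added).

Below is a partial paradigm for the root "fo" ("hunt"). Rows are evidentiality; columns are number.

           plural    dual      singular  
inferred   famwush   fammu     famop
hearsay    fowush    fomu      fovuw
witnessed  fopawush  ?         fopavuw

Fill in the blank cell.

fopamu

Attach evidentiality witnessed -pe → fope.
Attach number dual -mu → fopemu.
Apply vowel harmony: fopemu → fopamu.
Vowel deletion: no change.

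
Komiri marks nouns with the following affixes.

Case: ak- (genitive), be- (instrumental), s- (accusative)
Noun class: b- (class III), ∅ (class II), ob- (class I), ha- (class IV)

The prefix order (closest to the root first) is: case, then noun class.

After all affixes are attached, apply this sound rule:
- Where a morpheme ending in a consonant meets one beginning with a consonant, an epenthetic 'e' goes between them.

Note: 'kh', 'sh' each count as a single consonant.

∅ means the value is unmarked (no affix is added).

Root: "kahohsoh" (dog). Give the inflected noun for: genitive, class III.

bakekahohsoh

Attach case genitive ak- → akkahohsoh.
Attach noun class class III b- → bakkahohsoh.
Apply epenthesis: bakkahohsoh → bakekahohsoh.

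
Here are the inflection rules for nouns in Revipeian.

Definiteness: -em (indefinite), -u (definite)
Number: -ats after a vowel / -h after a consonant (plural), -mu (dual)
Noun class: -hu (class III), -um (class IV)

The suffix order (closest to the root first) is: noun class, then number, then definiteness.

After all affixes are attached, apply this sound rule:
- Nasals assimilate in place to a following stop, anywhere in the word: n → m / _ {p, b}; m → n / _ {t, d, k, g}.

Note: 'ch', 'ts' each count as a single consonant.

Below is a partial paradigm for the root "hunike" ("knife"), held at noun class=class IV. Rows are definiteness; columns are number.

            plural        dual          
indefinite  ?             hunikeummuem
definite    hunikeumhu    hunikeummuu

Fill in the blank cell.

hunikeumhem

Attach noun class class IV -um → hunikeum.
Attach number plural -h (after consonant 'm') → hunikeumh.
Attach definiteness indefinite -em → hunikeumhem.
Nasal assimilation: no change.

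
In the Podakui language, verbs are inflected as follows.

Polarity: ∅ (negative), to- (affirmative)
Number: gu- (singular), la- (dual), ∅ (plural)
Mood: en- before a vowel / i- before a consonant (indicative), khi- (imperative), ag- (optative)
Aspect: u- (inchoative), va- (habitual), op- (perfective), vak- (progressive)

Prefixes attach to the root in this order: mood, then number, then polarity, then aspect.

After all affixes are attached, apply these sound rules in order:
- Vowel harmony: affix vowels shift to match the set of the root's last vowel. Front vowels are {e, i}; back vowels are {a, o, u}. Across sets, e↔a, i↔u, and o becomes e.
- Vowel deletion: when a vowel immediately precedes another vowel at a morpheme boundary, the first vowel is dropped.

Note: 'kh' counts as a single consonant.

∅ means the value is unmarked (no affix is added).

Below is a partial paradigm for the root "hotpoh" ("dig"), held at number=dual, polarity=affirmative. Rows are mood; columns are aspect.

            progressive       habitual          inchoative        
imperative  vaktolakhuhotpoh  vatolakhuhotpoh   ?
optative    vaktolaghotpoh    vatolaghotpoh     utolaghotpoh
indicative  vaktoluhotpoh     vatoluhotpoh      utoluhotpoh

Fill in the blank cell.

Attach mood imperative khi- → khihotpoh.
Attach number dual la- → lakhihotpoh.
Attach polarity affirmative to- → tolakhihotpoh.
Attach aspect inchoative u- → utolakhihotpoh.
Apply vowel harmony: utolakhihotpoh → utolakhuhotpoh.
Vowel deletion: no change.

utolakhuhotpoh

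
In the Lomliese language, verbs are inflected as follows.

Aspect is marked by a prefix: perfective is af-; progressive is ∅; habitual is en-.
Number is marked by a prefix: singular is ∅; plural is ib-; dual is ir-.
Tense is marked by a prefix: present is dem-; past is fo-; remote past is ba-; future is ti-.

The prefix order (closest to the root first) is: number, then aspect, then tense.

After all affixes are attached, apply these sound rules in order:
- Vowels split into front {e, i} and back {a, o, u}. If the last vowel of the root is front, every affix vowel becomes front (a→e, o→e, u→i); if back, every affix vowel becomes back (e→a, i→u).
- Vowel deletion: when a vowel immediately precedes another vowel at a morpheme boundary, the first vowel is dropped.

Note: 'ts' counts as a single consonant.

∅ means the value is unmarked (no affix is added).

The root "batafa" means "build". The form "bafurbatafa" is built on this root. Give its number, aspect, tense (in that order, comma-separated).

Segment: ba-af-ir-batafa.
number: ir- → dual.
aspect: af- → perfective.
tense: ba- → remote past.

dual, perfective, remote past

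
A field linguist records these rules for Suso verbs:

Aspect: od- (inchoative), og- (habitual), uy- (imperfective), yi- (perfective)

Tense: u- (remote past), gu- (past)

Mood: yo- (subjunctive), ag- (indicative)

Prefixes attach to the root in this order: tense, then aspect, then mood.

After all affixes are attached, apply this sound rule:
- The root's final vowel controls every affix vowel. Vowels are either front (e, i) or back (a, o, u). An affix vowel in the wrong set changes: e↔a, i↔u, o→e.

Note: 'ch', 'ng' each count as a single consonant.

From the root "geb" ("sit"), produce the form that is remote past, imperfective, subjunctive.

yeiyigeb

Attach tense remote past u- → ugeb.
Attach aspect imperfective uy- → uyugeb.
Attach mood subjunctive yo- → youyugeb.
Apply vowel harmony: youyugeb → yeiyigeb.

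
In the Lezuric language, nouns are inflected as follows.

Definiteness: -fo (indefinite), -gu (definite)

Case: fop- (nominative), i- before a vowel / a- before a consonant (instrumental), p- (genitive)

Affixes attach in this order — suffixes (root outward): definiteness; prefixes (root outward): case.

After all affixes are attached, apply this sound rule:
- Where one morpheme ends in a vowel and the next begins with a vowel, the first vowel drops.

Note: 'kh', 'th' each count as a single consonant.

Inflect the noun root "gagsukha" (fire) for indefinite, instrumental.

agagsukhafo

Attach case instrumental a- (before consonant 'g') → agagsukha.
Attach definiteness indefinite -fo → agagsukhafo.
Vowel deletion: no change.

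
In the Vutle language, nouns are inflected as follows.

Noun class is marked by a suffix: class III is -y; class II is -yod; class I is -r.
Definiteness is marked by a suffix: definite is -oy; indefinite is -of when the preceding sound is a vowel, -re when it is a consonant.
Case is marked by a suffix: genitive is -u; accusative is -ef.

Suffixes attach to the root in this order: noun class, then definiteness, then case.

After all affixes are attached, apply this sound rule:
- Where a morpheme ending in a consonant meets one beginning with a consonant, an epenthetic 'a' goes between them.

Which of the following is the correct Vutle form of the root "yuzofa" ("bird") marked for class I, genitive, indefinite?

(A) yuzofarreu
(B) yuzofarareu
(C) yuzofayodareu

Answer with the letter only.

B

Attach noun class class I -r → yuzofar.
Attach definiteness indefinite -re (after consonant 'r') → yuzofarre.
Attach case genitive -u → yuzofarreu.
Apply epenthesis: yuzofarreu → yuzofarareu.
So the correct form is yuzofarareu, option (B).
(C) yuzofayodareu is wrong: it uses class II instead of class I for noun class.
(A) yuzofarreu is wrong: it fails to apply the sound rule(s).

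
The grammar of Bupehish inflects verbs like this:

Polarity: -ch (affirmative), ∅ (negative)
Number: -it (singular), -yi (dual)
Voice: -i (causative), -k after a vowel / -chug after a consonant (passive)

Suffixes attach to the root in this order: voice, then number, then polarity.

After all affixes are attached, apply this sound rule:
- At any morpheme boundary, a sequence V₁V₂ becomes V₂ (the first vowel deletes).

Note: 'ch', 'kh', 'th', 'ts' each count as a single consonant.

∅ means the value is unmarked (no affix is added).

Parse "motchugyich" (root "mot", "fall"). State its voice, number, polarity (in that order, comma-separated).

Segment: mot-chug-yi-ch.
voice: -k/chug → passive.
number: -yi → dual.
polarity: -ch → affirmative.

passive, dual, affirmative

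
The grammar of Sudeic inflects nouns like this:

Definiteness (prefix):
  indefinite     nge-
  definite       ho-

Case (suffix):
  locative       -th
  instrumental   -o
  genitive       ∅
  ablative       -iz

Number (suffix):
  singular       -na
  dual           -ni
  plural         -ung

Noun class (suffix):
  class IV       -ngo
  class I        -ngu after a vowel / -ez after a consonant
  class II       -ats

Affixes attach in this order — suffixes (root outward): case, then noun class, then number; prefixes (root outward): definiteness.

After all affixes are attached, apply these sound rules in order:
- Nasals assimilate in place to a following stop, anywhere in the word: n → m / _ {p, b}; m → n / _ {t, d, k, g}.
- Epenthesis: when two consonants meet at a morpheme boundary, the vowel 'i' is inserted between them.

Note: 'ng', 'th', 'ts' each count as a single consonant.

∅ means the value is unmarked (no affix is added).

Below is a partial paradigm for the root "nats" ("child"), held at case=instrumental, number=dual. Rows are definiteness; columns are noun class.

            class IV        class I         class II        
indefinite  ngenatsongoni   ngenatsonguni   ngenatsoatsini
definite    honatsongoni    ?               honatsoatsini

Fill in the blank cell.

honatsonguni

Attach case instrumental -o → natso.
Attach definiteness definite ho- → honatso.
Attach noun class class I -ngu (after vowel 'o') → honatsongu.
Attach number dual -ni → honatsonguni.
Nasal assimilation: no change.
Epenthesis: no change.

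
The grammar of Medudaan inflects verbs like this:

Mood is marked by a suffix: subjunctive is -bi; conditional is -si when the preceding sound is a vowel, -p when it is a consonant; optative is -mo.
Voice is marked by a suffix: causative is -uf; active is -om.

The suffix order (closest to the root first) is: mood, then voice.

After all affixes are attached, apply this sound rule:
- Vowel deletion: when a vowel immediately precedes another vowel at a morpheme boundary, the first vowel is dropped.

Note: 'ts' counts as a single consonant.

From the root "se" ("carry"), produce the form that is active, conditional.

sesom

Attach mood conditional -si (after vowel 'e') → sesi.
Attach voice active -om → sesiom.
Apply vowel deletion: sesiom → sesom.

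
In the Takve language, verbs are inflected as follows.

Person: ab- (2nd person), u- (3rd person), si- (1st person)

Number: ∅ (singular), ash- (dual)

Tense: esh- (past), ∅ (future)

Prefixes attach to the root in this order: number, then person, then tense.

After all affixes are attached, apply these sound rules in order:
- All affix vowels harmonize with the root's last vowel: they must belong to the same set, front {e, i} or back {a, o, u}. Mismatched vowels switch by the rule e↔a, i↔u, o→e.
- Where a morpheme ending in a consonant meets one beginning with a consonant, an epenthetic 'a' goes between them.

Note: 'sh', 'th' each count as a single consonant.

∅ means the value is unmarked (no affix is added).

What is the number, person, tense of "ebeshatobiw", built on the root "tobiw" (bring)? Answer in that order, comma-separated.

Segment: ab-ash-tobiw.
number: ash- → dual.
person: ab- → 2nd person.
tense: ∅ → future.

dual, 2nd person, future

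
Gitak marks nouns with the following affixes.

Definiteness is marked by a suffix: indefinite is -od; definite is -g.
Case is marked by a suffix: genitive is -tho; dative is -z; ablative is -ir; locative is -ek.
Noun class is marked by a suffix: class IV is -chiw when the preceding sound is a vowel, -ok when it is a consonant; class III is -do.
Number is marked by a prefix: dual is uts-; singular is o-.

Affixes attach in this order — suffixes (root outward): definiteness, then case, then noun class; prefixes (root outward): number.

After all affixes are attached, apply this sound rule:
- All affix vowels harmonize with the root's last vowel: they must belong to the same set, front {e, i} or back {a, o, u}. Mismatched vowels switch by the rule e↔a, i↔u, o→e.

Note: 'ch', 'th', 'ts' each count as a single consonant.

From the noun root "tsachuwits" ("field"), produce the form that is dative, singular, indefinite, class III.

Attach definiteness indefinite -od → tsachuwitsod.
Attach case dative -z → tsachuwitsodz.
Attach number singular o- → otsachuwitsodz.
Attach noun class class III -do → otsachuwitsodzdo.
Apply vowel harmony: otsachuwitsodzdo → etsachuwitsedzde.

etsachuwitsedzde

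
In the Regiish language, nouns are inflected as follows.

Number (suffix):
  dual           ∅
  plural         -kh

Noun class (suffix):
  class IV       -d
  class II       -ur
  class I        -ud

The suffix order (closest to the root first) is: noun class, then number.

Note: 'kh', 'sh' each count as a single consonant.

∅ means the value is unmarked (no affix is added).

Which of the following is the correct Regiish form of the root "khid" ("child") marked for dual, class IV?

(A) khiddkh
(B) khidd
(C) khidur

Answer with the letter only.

Attach noun class class IV -d → khidd.
number = dual: zero marking, form stays khidd.
So the correct form is khidd, option (B).
(A) khiddkh is wrong: it uses plural instead of dual for number.
(C) khidur is wrong: it uses class II instead of class IV for noun class.

B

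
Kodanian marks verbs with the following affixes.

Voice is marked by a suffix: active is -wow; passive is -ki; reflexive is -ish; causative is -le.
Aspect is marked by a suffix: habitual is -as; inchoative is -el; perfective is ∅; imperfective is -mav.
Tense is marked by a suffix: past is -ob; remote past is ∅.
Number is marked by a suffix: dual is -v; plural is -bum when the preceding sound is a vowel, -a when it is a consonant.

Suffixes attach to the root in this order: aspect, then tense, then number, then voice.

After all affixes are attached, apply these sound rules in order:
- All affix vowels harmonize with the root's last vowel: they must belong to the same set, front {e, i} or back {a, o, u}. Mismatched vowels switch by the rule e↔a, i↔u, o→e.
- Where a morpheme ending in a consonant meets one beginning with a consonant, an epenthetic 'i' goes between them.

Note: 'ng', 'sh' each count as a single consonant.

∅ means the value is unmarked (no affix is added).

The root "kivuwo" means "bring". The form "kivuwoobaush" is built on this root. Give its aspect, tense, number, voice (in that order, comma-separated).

Segment: kivuwo-ob-a-ish.
aspect: ∅ → perfective.
tense: -ob → past.
number: -bum/a → plural.
voice: -ish → reflexive.

perfective, past, plural, reflexive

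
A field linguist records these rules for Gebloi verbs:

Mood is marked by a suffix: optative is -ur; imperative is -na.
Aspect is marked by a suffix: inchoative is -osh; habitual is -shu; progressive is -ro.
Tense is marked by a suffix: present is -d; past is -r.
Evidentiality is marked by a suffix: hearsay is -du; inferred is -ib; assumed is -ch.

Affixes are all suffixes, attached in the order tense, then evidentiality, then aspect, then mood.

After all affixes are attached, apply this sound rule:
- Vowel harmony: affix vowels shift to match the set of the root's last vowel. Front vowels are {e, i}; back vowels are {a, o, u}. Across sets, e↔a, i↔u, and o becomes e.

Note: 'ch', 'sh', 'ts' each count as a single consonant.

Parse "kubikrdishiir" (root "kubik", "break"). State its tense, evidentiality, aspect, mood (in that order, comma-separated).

Segment: kubik-r-du-shu-ur.
tense: -r → past.
evidentiality: -du → hearsay.
aspect: -shu → habitual.
mood: -ur → optative.

past, hearsay, habitual, optative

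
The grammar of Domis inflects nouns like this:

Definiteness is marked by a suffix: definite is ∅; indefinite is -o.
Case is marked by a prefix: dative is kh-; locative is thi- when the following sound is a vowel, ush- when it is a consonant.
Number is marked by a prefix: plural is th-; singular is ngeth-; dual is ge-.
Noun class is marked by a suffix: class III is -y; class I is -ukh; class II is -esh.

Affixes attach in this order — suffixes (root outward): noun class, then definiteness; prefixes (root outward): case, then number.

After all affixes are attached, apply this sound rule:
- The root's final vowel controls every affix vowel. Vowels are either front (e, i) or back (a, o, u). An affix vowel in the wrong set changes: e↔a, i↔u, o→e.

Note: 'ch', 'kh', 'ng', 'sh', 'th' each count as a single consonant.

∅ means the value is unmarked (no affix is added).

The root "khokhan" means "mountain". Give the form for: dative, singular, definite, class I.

Attach noun class class I -ukh → khokhanukh.
definiteness = definite: zero marking, form stays khokhanukh.
Attach case dative kh- → khkhokhanukh.
Attach number singular ngeth- → ngethkhkhokhanukh.
Apply vowel harmony: ngethkhkhokhanukh → ngathkhkhokhanukh.

ngathkhkhokhanukh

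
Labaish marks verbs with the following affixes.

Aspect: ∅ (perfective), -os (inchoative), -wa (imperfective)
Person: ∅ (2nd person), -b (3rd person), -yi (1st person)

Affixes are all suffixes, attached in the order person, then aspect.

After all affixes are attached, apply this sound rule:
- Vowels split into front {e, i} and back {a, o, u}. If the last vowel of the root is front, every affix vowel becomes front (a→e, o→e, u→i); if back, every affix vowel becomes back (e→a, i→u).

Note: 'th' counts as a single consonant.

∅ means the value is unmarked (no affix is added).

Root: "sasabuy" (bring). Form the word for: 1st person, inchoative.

sasabuyyuos

Attach person 1st person -yi → sasabuyyi.
Attach aspect inchoative -os → sasabuyyios.
Apply vowel harmony: sasabuyyios → sasabuyyuos.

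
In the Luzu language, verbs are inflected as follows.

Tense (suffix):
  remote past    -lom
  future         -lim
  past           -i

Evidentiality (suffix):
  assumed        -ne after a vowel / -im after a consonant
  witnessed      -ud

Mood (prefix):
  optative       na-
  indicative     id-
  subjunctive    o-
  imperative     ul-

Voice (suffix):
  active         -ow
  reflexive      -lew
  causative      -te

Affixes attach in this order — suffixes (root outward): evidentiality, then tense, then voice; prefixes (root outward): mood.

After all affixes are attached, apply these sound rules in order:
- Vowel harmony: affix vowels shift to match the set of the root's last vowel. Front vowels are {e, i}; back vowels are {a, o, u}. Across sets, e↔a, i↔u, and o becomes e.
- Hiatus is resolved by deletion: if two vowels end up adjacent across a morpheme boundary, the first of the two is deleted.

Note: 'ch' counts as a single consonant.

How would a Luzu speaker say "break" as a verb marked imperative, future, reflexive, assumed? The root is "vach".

Attach evidentiality assumed -im (after consonant 'ch') → vachim.
Attach tense future -lim → vachimlim.
Attach voice reflexive -lew → vachimlimlew.
Attach mood imperative ul- → ulvachimlimlew.
Apply vowel harmony: ulvachimlimlew → ulvachumlumlaw.
Vowel deletion: no change.

ulvachumlumlaw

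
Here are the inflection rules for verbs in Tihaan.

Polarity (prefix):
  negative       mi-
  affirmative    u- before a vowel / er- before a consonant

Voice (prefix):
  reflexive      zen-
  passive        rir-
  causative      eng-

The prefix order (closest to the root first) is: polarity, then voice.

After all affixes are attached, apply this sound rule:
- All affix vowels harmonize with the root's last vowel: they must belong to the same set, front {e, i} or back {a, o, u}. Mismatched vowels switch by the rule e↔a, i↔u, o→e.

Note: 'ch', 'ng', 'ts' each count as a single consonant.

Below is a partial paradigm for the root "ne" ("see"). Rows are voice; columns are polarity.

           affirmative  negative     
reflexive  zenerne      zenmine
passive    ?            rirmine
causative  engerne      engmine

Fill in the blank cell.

Attach polarity affirmative er- (before consonant 'n') → erne.
Attach voice passive rir- → rirerne.
Vowel harmony: no change.

rirerne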